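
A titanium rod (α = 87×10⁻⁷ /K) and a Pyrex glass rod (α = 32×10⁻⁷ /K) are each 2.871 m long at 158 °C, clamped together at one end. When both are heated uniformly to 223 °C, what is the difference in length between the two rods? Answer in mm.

ΔT = 65 K
titanium: ΔL = 87×10⁻⁷ × 2.871 m × 65 = 1.6236×10⁻³ m = 1.6236 mm
Pyrex glass: ΔL = 32×10⁻⁷ × 2.871 m × 65 = 5.9717×10⁻⁴ m = 0.59717 mm
difference = 1.6236 − 0.59717 = 1.02643 mm

1.03 mm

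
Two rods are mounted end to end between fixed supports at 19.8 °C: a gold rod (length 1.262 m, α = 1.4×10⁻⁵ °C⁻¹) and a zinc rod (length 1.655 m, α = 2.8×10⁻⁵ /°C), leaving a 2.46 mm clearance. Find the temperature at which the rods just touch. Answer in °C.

T = 58.2 °C

Gap closes when ΔL₁ + ΔL₂ = 2.46 mm = 2.46×10⁻³ m
(α₁L₁ + α₂L₂)ΔT = g
α₁L₁ + α₂L₂ = 1.4×10⁻⁵×1.262 + 2.8×10⁻⁵×1.655 = 6.4008×10⁻⁵ m/K
ΔT = 2.46×10⁻³ / 6.4008×10⁻⁵ = 38.433 K
T = 19.8 + 38.433 = 58.233 °C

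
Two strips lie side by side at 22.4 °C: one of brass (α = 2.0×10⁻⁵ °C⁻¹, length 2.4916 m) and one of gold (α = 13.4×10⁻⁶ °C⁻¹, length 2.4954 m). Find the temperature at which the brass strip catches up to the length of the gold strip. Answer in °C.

T = 254.2 °C

L₁(1 + α₁ΔT) = L₂(1 + α₂ΔT) ⇒ ΔT = (L₂ − L₁)/(α₁L₁ − α₂L₂)
L₂ − L₁ = 2.4954 − 2.4916 = 3.80×10⁻³ m
α₁L₁ − α₂L₂ = 2.0×10⁻⁵×2.4916 − 13.4×10⁻⁶×2.4954 = 1.639364×10⁻⁵ m/K
ΔT = 3.80×10⁻³ / 1.639364×10⁻⁵ = 231.797 K
T = 22.4 + 231.797 = 254.197 °C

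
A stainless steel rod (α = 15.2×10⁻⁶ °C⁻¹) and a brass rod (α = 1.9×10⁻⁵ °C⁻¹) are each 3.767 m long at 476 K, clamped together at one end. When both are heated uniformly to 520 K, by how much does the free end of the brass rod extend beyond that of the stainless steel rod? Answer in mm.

0.630 mm

ΔT = 44 K
stainless steel: ΔL = 15.2×10⁻⁶ × 3.767 m × 44 = 2.5194×10⁻³ m = 2.5194 mm
brass: ΔL = 1.9×10⁻⁵ × 3.767 m × 44 = 3.1492×10⁻³ m = 3.1492 mm
difference = 3.1492 − 2.5194 = 0.6298 mm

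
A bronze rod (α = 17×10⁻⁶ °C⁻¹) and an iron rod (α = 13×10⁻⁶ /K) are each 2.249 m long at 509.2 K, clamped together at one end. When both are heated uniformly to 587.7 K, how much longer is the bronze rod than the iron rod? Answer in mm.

ΔT = 78.5 K
bronze: ΔL = 17×10⁻⁶ × 2.249 m × 78.5 = 3.0013×10⁻³ m = 3.0013 mm
iron: ΔL = 13×10⁻⁶ × 2.249 m × 78.5 = 2.2951×10⁻³ m = 2.2951 mm
difference = 3.0013 − 2.2951 = 0.7062 mm

0.706 mm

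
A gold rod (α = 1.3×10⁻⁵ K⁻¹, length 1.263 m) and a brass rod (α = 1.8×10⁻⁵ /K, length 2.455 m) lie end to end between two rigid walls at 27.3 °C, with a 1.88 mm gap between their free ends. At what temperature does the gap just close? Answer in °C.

Gap closes when ΔL₁ + ΔL₂ = 1.88 mm = 1.88×10⁻³ m
(α₁L₁ + α₂L₂)ΔT = g
α₁L₁ + α₂L₂ = 1.3×10⁻⁵×1.263 + 1.8×10⁻⁵×2.455 = 6.0609×10⁻⁵ m/K
ΔT = 1.88×10⁻³ / 6.0609×10⁻⁵ = 31.018 K
T = 27.3 + 31.018 = 58.318 °C

T = 58.3 °C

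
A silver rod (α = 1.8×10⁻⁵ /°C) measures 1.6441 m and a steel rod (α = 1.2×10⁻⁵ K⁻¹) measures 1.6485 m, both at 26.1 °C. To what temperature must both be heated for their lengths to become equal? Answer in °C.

T = 474.5 °C

L₁(1 + α₁ΔT) = L₂(1 + α₂ΔT) ⇒ ΔT = (L₂ − L₁)/(α₁L₁ − α₂L₂)
L₂ − L₁ = 1.6485 − 1.6441 = 4.40×10⁻³ m
α₁L₁ − α₂L₂ = 1.8×10⁻⁵×1.6441 − 1.2×10⁻⁵×1.6485 = 9.8118×10⁻⁶ m/K
ΔT = 4.40×10⁻³ / 9.8118×10⁻⁶ = 448.440 K
T = 26.1 + 448.440 = 474.540 °C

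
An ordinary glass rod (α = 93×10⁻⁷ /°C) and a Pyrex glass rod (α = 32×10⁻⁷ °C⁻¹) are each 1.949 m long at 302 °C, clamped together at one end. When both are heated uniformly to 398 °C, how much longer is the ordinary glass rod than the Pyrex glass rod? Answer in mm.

ΔT = 96 K
ordinary glass: ΔL = 93×10⁻⁷ × 1.949 m × 96 = 1.7401×10⁻³ m = 1.7401 mm
Pyrex glass: ΔL = 32×10⁻⁷ × 1.949 m × 96 = 5.9873×10⁻⁴ m = 0.59873 mm
difference = 1.7401 − 0.59873 = 1.14137 mm

1.14 mm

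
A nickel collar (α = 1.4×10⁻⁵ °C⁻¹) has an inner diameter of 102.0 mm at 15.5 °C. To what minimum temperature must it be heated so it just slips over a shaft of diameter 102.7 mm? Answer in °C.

Required Δd = 102.7 − 102.0 = 0.7 mm
Δd = αd₀ΔT ⇒ ΔT = Δd/(αd₀) = 0.7 / (1.4×10⁻⁵ × 102.0) = 490.20 K
T_min = 15.5 + 490.20 = 505.70 °C

T = 506 °C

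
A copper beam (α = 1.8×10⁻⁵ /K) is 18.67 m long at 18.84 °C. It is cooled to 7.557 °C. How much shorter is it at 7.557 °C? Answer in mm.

|ΔT| = |7.557 − 18.84| = 11.283 K
ΔL = αL₀ΔT = (1.8×10⁻⁵)(18.67)(11.283) = 3.79×10⁻³ m

ΔL = 3.79 mm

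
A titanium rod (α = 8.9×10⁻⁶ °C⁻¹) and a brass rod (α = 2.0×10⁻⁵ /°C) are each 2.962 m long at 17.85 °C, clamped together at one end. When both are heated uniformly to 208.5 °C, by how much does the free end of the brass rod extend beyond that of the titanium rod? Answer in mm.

6.27 mm

ΔT = 190.65 K
titanium: ΔL = 8.9×10⁻⁶ × 2.962 m × 190.65 = 5.0259×10⁻³ m = 5.0259 mm
brass: ΔL = 2.0×10⁻⁵ × 2.962 m × 190.65 = 1.1294×10⁻² m = 11.294 mm
difference = 11.294 − 5.0259 = 6.2681 mm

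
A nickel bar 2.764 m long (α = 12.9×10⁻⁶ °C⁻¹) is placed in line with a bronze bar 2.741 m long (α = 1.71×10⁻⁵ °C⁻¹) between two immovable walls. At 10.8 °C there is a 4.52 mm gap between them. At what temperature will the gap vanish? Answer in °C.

T = 65.6 °C

Gap closes when ΔL₁ + ΔL₂ = 4.52 mm = 4.52×10⁻³ m
(α₁L₁ + α₂L₂)ΔT = g
α₁L₁ + α₂L₂ = 12.9×10⁻⁶×2.764 + 1.71×10⁻⁵×2.741 = 8.25267×10⁻⁵ m/K
ΔT = 4.52×10⁻³ / 8.25267×10⁻⁵ = 54.770 K
T = 10.8 + 54.770 = 65.570 °C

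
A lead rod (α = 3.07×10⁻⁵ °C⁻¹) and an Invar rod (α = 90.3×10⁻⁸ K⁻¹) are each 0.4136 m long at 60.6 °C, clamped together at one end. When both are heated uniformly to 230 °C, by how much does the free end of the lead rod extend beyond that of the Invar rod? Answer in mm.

2.09 mm

ΔT = 169.4 K
lead: ΔL = 3.07×10⁻⁵ × 0.4136 m × 169.4 = 2.1510×10⁻³ m = 2.1510 mm
Invar: ΔL = 90.3×10⁻⁸ × 0.4136 m × 169.4 = 6.3268×10⁻⁵ m = 0.063268 mm
difference = 2.1510 − 0.063268 = 2.087732 mm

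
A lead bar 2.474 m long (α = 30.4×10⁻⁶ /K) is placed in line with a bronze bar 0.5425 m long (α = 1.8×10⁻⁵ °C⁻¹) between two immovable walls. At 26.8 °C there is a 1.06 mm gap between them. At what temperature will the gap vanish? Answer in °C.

T = 39.3 °C

α₁L₁ = 7.52096×10⁻⁵ m/K, α₂L₂ = 9.765×10⁻⁶ m/K → total 8.49746×10⁻⁵ m/K
ΔT = g/(α₁L₁+α₂L₂) = 1.06×10⁻³ / 8.49746×10⁻⁵ = 12.474 K
T = 26.8 + 12.474 = 39.274 °C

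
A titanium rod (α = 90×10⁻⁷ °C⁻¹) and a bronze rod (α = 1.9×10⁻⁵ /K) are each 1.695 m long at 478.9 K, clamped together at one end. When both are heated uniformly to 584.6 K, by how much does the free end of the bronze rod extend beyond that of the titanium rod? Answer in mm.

1.79 mm

ΔT = 105.7 K
titanium: ΔL = 90×10⁻⁷ × 1.695 m × 105.7 = 1.6125×10⁻³ m = 1.6125 mm
bronze: ΔL = 1.9×10⁻⁵ × 1.695 m × 105.7 = 3.4041×10⁻³ m = 3.4041 mm
difference = 3.4041 − 1.6125 = 1.7916 mm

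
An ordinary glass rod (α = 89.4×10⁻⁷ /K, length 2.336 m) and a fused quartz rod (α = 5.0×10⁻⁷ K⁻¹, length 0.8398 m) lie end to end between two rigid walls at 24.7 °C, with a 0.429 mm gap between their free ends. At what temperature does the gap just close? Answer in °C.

Gap closes when ΔL₁ + ΔL₂ = 0.429 mm = 4.29×10⁻⁴ m
(α₁L₁ + α₂L₂)ΔT = g
α₁L₁ + α₂L₂ = 89.4×10⁻⁷×2.336 + 5.0×10⁻⁷×0.8398 = 2.130374×10⁻⁵ m/K
ΔT = 4.29×10⁻⁴ / 2.130374×10⁻⁵ = 20.137 K
T = 24.7 + 20.137 = 44.837 °C

T = 44.8 °C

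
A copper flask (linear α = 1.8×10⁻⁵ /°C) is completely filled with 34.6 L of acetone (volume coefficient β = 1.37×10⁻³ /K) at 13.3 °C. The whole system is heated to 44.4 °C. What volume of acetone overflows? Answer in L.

The flask also expands: β_container ≈ 3α = 5.4×10⁻⁵ /K
Net overflow = V₀(β_liq − 3α_cont)ΔT
β − 3α = 1.37×10⁻³ − 5.4×10⁻⁵ = 1.316×10⁻³ /K; ΔT = 31.1 K
ΔV = 34.6 × 1.316×10⁻³ × 31.1 = 1.42 L

1.42 L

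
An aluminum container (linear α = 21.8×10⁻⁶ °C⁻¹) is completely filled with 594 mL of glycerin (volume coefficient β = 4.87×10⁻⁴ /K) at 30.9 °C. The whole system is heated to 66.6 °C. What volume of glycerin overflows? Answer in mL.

The container also expands: β_container ≈ 3α = 6.54×10⁻⁵ /K
Net overflow = V₀(β_liq − 3α_cont)ΔT
β − 3α = 4.87×10⁻⁴ − 6.54×10⁻⁵ = 4.216×10⁻⁴ /K; ΔT = 35.7 K
ΔV = 594 × 4.216×10⁻⁴ × 35.7 = 8.94 mL

8.94 mL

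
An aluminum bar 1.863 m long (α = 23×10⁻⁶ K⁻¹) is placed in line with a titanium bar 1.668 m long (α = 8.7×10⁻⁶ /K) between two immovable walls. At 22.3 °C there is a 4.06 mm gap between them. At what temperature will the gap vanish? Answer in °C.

α₁L₁ = 4.2849×10⁻⁵ m/K, α₂L₂ = 1.45116×10⁻⁵ m/K → total 5.73606×10⁻⁵ m/K
ΔT = g/(α₁L₁+α₂L₂) = 4.06×10⁻³ / 5.73606×10⁻⁵ = 70.780 K
T = 22.3 + 70.780 = 93.080 °C

T = 93.1 °C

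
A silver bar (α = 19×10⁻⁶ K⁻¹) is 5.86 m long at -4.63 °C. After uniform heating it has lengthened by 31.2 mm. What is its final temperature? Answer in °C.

ΔL = αL₀ΔT ⇒ ΔT = ΔL / (αL₀)
ΔT = 31.2×10⁻³ m / (19×10⁻⁶ × 5.86 m) = 280.22 K
T = -4.63 + 280.22 = 275.59 °C

T = 276 °C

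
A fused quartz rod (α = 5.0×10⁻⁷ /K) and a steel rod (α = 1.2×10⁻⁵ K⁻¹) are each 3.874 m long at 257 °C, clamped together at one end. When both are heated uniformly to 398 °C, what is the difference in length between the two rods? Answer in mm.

ΔT = 141 K
fused quartz: ΔL = 5.0×10⁻⁷ × 3.874 m × 141 = 2.7312×10⁻⁴ m = 0.27312 mm
steel: ΔL = 1.2×10⁻⁵ × 3.874 m × 141 = 6.5548×10⁻³ m = 6.5548 mm
difference = 6.5548 − 0.27312 = 6.28168 mm

6.28 mm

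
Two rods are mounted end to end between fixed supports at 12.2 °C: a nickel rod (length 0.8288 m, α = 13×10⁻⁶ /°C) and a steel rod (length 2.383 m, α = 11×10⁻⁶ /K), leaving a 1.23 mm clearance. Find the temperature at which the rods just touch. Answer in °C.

α₁L₁ = 1.07744×10⁻⁵ m/K, α₂L₂ = 2.6213×10⁻⁵ m/K → total 3.69874×10⁻⁵ m/K
ΔT = g/(α₁L₁+α₂L₂) = 1.23×10⁻³ / 3.69874×10⁻⁵ = 33.255 K
T = 12.2 + 33.255 = 45.455 °C

T = 45.5 °C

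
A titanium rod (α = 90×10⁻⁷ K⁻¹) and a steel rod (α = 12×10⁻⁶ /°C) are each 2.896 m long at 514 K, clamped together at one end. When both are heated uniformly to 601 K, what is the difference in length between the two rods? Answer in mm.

ΔT = 87 K
titanium: ΔL = 90×10⁻⁷ × 2.896 m × 87 = 2.2676×10⁻³ m = 2.2676 mm
steel: ΔL = 12×10⁻⁶ × 2.896 m × 87 = 3.0234×10⁻³ m = 3.0234 mm
difference = 3.0234 − 2.2676 = 0.7558 mm

0.756 mm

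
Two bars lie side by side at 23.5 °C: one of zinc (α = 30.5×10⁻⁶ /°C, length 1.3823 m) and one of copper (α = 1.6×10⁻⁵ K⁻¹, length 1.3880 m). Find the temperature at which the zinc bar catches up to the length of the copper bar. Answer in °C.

T = 309.2 °C

Equal length when α₁L₁ΔT − α₂L₂ΔT = L₂ − L₁ = 5.70×10⁻³ m
α₁L₁ = 4.216015×10⁻⁵, α₂L₂ = 2.2208×10⁻⁵ → Δ(αL) = 1.995215×10⁻⁵ m/K
ΔT = 5.70×10⁻³ / 1.995215×10⁻⁵ = 285.683 K, so T = 23.5 + 285.683 = 309.183 °C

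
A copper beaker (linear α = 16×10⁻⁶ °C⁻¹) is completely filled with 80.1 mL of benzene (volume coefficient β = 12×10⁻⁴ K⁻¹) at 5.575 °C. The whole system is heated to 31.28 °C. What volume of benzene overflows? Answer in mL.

2.37 mL

The beaker also expands: β_container ≈ 3α = 4.8×10⁻⁵ /K
Net overflow = V₀(β_liq − 3α_cont)ΔT
β − 3α = 1.20×10⁻³ − 4.8×10⁻⁵ = 1.152×10⁻³ /K; ΔT = 25.705 K
ΔV = 80.1 × 1.152×10⁻³ × 25.705 = 2.37 mL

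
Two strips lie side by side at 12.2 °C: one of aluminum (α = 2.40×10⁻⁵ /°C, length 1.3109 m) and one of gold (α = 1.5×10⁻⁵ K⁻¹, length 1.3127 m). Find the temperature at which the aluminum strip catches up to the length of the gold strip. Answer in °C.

L₁(1 + α₁ΔT) = L₂(1 + α₂ΔT) ⇒ ΔT = (L₂ − L₁)/(α₁L₁ − α₂L₂)
L₂ − L₁ = 1.3127 − 1.3109 = 1.80×10⁻³ m
α₁L₁ − α₂L₂ = 2.40×10⁻⁵×1.3109 − 1.5×10⁻⁵×1.3127 = 1.17711×10⁻⁵ m/K
ΔT = 1.80×10⁻³ / 1.17711×10⁻⁵ = 152.917 K
T = 12.2 + 152.917 = 165.117 °C

T = 165.1 °C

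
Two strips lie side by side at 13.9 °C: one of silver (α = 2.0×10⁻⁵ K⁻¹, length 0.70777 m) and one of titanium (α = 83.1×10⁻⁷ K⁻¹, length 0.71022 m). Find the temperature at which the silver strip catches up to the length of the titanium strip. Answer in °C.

Equal length when α₁L₁ΔT − α₂L₂ΔT = L₂ − L₁ = 2.45×10⁻³ m
α₁L₁ = 1.41554×10⁻⁵, α₂L₂ = 5.9019282×10⁻⁶ → Δ(αL) = 8.2534718×10⁻⁶ m/K
ΔT = 2.45×10⁻³ / 8.2534718×10⁻⁶ = 296.845 K, so T = 13.9 + 296.845 = 310.745 °C

T = 310.7 °C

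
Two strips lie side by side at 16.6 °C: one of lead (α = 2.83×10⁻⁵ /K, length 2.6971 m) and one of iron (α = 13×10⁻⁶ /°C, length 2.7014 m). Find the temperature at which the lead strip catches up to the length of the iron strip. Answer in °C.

T = 120.9 °C

Equal length when α₁L₁ΔT − α₂L₂ΔT = L₂ − L₁ = 4.30×10⁻³ m
α₁L₁ = 7.632793×10⁻⁵, α₂L₂ = 3.51182×10⁻⁵ → Δ(αL) = 4.120973×10⁻⁵ m/K
ΔT = 4.30×10⁻³ / 4.120973×10⁻⁵ = 104.344 K, so T = 16.6 + 104.344 = 120.944 °C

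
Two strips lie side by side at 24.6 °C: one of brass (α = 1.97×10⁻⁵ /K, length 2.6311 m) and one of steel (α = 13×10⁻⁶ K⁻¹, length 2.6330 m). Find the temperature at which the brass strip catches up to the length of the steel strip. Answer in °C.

L₁(1 + α₁ΔT) = L₂(1 + α₂ΔT) ⇒ ΔT = (L₂ − L₁)/(α₁L₁ − α₂L₂)
L₂ − L₁ = 2.6330 − 2.6311 = 1.90×10⁻³ m
α₁L₁ − α₂L₂ = 1.97×10⁻⁵×2.6311 − 13×10⁻⁶×2.6330 = 1.760367×10⁻⁵ m/K
ΔT = 1.90×10⁻³ / 1.760367×10⁻⁵ = 107.932 K
T = 24.6 + 107.932 = 132.532 °C

T = 132.5 °C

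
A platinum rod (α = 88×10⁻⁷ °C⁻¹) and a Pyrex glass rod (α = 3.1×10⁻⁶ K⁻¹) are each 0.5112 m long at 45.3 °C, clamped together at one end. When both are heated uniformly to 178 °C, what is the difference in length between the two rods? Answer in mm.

ΔT = 132.7 K
platinum: ΔL = 88×10⁻⁷ × 0.5112 m × 132.7 = 5.9696×10⁻⁴ m = 0.59696 mm
Pyrex glass: ΔL = 3.1×10⁻⁶ × 0.5112 m × 132.7 = 2.1029×10⁻⁴ m = 0.21029 mm
difference = 0.59696 − 0.21029 = 0.38667 mm

0.387 mm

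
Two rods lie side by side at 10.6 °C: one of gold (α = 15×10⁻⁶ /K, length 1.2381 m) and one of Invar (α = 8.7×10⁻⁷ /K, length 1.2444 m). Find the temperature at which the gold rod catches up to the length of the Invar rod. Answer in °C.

Equal length when α₁L₁ΔT − α₂L₂ΔT = L₂ − L₁ = 6.30×10⁻³ m
α₁L₁ = 1.85715×10⁻⁵, α₂L₂ = 1.082628×10⁻⁶ → Δ(αL) = 1.7488872×10⁻⁵ m/K
ΔT = 6.30×10⁻³ / 1.7488872×10⁻⁵ = 360.229 K, so T = 10.6 + 360.229 = 370.829 °C

T = 370.8 °C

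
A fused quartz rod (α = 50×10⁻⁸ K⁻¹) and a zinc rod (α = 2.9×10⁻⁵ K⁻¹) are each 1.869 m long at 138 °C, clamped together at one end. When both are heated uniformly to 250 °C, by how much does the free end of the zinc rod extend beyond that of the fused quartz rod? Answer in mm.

5.97 mm

ΔT = 112 K
fused quartz: ΔL = 50×10⁻⁸ × 1.869 m × 112 = 1.0466×10⁻⁴ m = 0.10466 mm
zinc: ΔL = 2.9×10⁻⁵ × 1.869 m × 112 = 6.0705×10⁻³ m = 6.0705 mm
difference = 6.0705 − 0.10466 = 5.96584 mm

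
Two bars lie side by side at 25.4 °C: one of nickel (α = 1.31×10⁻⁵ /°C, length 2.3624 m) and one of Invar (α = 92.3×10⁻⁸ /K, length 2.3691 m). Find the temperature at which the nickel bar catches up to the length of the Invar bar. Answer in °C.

Equal length when α₁L₁ΔT − α₂L₂ΔT = L₂ − L₁ = 6.70×10⁻³ m
α₁L₁ = 3.094744×10⁻⁵, α₂L₂ = 2.1866793×10⁻⁶ → Δ(αL) = 2.87607607×10⁻⁵ m/K
ΔT = 6.70×10⁻³ / 2.87607607×10⁻⁵ = 232.956 K, so T = 25.4 + 232.956 = 258.356 °C

T = 258.4 °C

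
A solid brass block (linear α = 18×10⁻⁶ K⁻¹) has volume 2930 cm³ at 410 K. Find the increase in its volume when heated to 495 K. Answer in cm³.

ΔV = 13.4 cm³

Isotropic solid: β ≈ 3α = 5.4×10⁻⁵ /K; ΔT = 85 K
ΔV = 3αV₀ΔT = 3(18×10⁻⁶)(2930)(85) = 13.4 cm³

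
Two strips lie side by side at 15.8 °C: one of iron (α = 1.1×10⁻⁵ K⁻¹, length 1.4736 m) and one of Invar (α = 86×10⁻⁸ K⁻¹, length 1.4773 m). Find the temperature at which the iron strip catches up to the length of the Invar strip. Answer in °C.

T = 263.5 °C

Equal length when α₁L₁ΔT − α₂L₂ΔT = L₂ − L₁ = 3.70×10⁻³ m
α₁L₁ = 1.62096×10⁻⁵, α₂L₂ = 1.270478×10⁻⁶ → Δ(αL) = 1.4939122×10⁻⁵ m/K
ΔT = 3.70×10⁻³ / 1.4939122×10⁻⁵ = 247.672 K, so T = 15.8 + 247.672 = 263.472 °C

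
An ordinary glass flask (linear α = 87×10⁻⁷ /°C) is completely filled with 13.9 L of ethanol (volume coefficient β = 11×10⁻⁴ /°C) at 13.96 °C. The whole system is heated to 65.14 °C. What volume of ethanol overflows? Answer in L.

The flask also expands: β_container ≈ 3α = 2.61×10⁻⁵ /K
Net overflow = V₀(β_liq − 3α_cont)ΔT
β − 3α = 1.10×10⁻³ − 2.61×10⁻⁵ = 1.0739×10⁻³ /K; ΔT = 51.18 K
ΔV = 13.9 × 1.0739×10⁻³ × 51.18 = 0.764 L

0.764 L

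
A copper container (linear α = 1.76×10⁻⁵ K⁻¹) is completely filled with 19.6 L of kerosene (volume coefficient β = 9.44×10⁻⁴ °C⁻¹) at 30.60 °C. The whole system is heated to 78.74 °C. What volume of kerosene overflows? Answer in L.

The container also expands: β_container ≈ 3α = 5.28×10⁻⁵ /K
Net overflow = V₀(β_liq − 3α_cont)ΔT
β − 3α = 9.44×10⁻⁴ − 5.28×10⁻⁵ = 8.912×10⁻⁴ /K; ΔT = 48.14 K
ΔV = 19.6 × 8.912×10⁻⁴ × 48.14 = 0.841 L

0.841 L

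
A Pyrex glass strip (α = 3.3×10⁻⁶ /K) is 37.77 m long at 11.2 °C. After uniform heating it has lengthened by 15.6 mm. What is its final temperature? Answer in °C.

T = 136 °C

ΔL = αL₀ΔT ⇒ ΔT = ΔL / (αL₀)
ΔT = 15.6×10⁻³ m / (3.3×10⁻⁶ × 37.77 m) = 125.16 K
T = 11.2 + 125.16 = 136.36 °C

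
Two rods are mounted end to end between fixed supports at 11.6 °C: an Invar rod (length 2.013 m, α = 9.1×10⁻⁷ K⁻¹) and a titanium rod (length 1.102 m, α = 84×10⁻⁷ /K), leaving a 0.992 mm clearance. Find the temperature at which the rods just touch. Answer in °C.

Gap closes when ΔL₁ + ΔL₂ = 0.992 mm = 9.92×10⁻⁴ m
(α₁L₁ + α₂L₂)ΔT = g
α₁L₁ + α₂L₂ = 9.1×10⁻⁷×2.013 + 84×10⁻⁷×1.102 = 1.108863×10⁻⁵ m/K
ΔT = 9.92×10⁻⁴ / 1.108863×10⁻⁵ = 89.46 K
T = 11.6 + 89.46 = 101.06 °C

T = 101 °C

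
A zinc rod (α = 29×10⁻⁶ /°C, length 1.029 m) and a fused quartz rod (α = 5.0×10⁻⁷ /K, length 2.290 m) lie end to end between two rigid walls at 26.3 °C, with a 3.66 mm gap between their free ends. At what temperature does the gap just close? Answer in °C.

T = 144 °C

α₁L₁ = 2.9841×10⁻⁵ m/K, α₂L₂ = 1.145×10⁻⁶ m/K → total 3.0986×10⁻⁵ m/K
ΔT = g/(α₁L₁+α₂L₂) = 3.66×10⁻³ / 3.0986×10⁻⁵ = 118.12 K
T = 26.3 + 118.12 = 144.42 °C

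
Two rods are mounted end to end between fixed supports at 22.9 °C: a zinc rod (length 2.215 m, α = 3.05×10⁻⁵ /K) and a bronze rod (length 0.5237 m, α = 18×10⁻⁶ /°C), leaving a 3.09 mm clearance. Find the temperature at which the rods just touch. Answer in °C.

α₁L₁ = 6.75575×10⁻⁵ m/K, α₂L₂ = 9.4266×10⁻⁶ m/K → total 7.69841×10⁻⁵ m/K
ΔT = g/(α₁L₁+α₂L₂) = 3.09×10⁻³ / 7.69841×10⁻⁵ = 40.138 K
T = 22.9 + 40.138 = 63.038 °C

T = 63.0 °C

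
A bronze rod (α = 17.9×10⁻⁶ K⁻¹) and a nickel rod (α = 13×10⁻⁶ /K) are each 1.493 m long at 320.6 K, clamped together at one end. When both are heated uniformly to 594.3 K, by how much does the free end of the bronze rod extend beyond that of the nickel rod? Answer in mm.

2.00 mm

ΔT = 273.7 K
bronze: ΔL = 17.9×10⁻⁶ × 1.493 m × 273.7 = 7.3146×10⁻³ m = 7.3146 mm
nickel: ΔL = 13×10⁻⁶ × 1.493 m × 273.7 = 5.3122×10⁻³ m = 5.3122 mm
difference = 7.3146 − 5.3122 = 2.0024 mm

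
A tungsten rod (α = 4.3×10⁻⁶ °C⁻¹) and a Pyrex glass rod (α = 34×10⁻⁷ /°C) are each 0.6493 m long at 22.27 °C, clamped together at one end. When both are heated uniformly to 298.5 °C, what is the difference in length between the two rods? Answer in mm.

ΔT = 276.23 K
tungsten: ΔL = 4.3×10⁻⁶ × 0.6493 m × 276.23 = 7.7123×10⁻⁴ m = 0.77123 mm
Pyrex glass: ΔL = 34×10⁻⁷ × 0.6493 m × 276.23 = 6.0981×10⁻⁴ m = 0.60981 mm
difference = 0.77123 − 0.60981 = 0.16142 mm

0.161 mm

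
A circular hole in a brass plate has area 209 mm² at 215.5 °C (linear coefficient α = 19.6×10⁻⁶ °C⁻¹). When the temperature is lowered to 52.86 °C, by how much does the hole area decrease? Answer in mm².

Area coefficient ≈ 2α; |ΔT| = 162.64 K
ΔA = 2αA₀ΔT = 2(19.6×10⁻⁶)(209)(162.64) = 1.33 mm²

ΔA = 1.33 mm²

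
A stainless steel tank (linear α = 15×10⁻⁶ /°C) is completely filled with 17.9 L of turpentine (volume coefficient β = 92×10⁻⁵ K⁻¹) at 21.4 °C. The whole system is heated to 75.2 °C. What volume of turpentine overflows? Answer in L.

The tank also expands: β_container ≈ 3α = 4.5×10⁻⁵ /K
Net overflow = V₀(β_liq − 3α_cont)ΔT
β − 3α = 9.20×10⁻⁴ − 4.5×10⁻⁵ = 8.75×10⁻⁴ /K; ΔT = 53.8 K
ΔV = 17.9 × 8.75×10⁻⁴ × 53.8 = 0.843 L

0.843 L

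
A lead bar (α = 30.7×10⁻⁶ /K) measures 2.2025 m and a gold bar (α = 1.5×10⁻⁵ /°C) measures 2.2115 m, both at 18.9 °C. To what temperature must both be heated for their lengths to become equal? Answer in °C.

T = 280.2 °C

Equal length when α₁L₁ΔT − α₂L₂ΔT = L₂ − L₁ = 9.00×10⁻³ m
α₁L₁ = 6.761675×10⁻⁵, α₂L₂ = 3.31725×10⁻⁵ → Δ(αL) = 3.444425×10⁻⁵ m/K
ΔT = 9.00×10⁻³ / 3.444425×10⁻⁵ = 261.292 K, so T = 18.9 + 261.292 = 280.192 °C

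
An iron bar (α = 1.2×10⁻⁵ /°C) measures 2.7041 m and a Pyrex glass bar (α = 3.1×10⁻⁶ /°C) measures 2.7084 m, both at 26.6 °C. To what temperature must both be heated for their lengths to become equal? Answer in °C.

T = 205.4 °C

L₁(1 + α₁ΔT) = L₂(1 + α₂ΔT) ⇒ ΔT = (L₂ − L₁)/(α₁L₁ − α₂L₂)
L₂ − L₁ = 2.7084 − 2.7041 = 4.30×10⁻³ m
α₁L₁ − α₂L₂ = 1.2×10⁻⁵×2.7041 − 3.1×10⁻⁶×2.7084 = 2.405316×10⁻⁵ m/K
ΔT = 4.30×10⁻³ / 2.405316×10⁻⁵ = 178.771 K
T = 26.6 + 178.771 = 205.371 °C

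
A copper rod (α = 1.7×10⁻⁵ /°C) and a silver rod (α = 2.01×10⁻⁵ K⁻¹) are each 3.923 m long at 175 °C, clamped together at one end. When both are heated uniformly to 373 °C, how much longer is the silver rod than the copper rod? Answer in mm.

2.41 mm

ΔT = 198 K
copper: ΔL = 1.7×10⁻⁵ × 3.923 m × 198 = 1.3205×10⁻² m = 13.205 mm
silver: ΔL = 2.01×10⁻⁵ × 3.923 m × 198 = 1.5613×10⁻² m = 15.613 mm
difference = 15.613 − 13.205 = 2.408 mm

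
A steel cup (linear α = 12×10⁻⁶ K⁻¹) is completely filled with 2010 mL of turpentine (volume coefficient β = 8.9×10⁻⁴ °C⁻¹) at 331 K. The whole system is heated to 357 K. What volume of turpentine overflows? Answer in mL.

44.6 mL

The cup also expands: β_container ≈ 3α = 3.6×10⁻⁵ /K
Net overflow = V₀(β_liq − 3α_cont)ΔT
β − 3α = 8.90×10⁻⁴ − 3.6×10⁻⁵ = 8.54×10⁻⁴ /K; ΔT = 26 K
ΔV = 2010 × 8.54×10⁻⁴ × 26 = 44.6 mL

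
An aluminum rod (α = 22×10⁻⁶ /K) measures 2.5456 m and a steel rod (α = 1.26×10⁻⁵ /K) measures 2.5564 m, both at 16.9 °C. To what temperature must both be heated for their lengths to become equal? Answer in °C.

L₁(1 + α₁ΔT) = L₂(1 + α₂ΔT) ⇒ ΔT = (L₂ − L₁)/(α₁L₁ − α₂L₂)
L₂ − L₁ = 2.5564 − 2.5456 = 1.08×10⁻² m
α₁L₁ − α₂L₂ = 22×10⁻⁶×2.5456 − 1.26×10⁻⁵×2.5564 = 2.379256×10⁻⁵ m/K
ΔT = 1.08×10⁻² / 2.379256×10⁻⁵ = 453.923 K
T = 16.9 + 453.923 = 470.823 °C

T = 470.8 °C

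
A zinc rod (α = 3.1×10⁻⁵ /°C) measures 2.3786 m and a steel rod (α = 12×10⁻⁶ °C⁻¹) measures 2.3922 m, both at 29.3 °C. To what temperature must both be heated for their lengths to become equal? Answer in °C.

T = 331.3 °C

Equal length when α₁L₁ΔT − α₂L₂ΔT = L₂ − L₁ = 1.36×10⁻² m
α₁L₁ = 7.37366×10⁻⁵, α₂L₂ = 2.87064×10⁻⁵ → Δ(αL) = 4.50302×10⁻⁵ m/K
ΔT = 1.36×10⁻² / 4.50302×10⁻⁵ = 302.020 K, so T = 29.3 + 302.020 = 331.320 °C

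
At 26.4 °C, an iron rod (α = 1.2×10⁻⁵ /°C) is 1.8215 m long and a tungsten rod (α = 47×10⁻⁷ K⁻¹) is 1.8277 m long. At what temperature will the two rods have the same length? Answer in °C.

T = 493.7 °C

Equal length when α₁L₁ΔT − α₂L₂ΔT = L₂ − L₁ = 6.20×10⁻³ m
α₁L₁ = 2.1858×10⁻⁵, α₂L₂ = 8.59019×10⁻⁶ → Δ(αL) = 1.326781×10⁻⁵ m/K
ΔT = 6.20×10⁻³ / 1.326781×10⁻⁵ = 467.296 K, so T = 26.4 + 467.296 = 493.696 °C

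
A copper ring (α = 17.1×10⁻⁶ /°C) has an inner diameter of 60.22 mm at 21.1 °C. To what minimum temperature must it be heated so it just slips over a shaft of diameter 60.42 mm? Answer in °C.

Required Δd = 60.42 − 60.22 = 0.20 mm
Δd = αd₀ΔT ⇒ ΔT = Δd/(αd₀) = 0.20 / (17.1×10⁻⁶ × 60.22) = 194.22 K
T_min = 21.1 + 194.22 = 215.32 °C

T = 215 °C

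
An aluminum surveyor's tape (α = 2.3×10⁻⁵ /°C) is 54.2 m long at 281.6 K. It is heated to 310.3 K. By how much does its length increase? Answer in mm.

ΔL = 35.8 mm

|ΔT| = |310.3 − 281.6| = 28.7 K
ΔL = αL₀ΔT = (2.3×10⁻⁵)(54.2)(28.7) = 3.58×10⁻² m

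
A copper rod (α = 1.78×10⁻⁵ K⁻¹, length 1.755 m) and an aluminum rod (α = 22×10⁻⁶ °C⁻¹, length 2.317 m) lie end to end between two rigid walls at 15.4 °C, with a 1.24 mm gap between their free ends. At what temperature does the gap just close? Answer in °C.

T = 30.5 °C

Gap closes when ΔL₁ + ΔL₂ = 1.24 mm = 1.24×10⁻³ m
(α₁L₁ + α₂L₂)ΔT = g
α₁L₁ + α₂L₂ = 1.78×10⁻⁵×1.755 + 22×10⁻⁶×2.317 = 8.2213×10⁻⁵ m/K
ΔT = 1.24×10⁻³ / 8.2213×10⁻⁵ = 15.083 K
T = 15.4 + 15.083 = 30.483 °C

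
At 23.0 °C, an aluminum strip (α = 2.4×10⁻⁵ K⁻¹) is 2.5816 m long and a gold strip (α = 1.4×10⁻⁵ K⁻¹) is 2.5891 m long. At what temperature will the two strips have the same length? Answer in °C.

Equal length when α₁L₁ΔT − α₂L₂ΔT = L₂ − L₁ = 7.50×10⁻³ m
α₁L₁ = 6.19584×10⁻⁵, α₂L₂ = 3.62474×10⁻⁵ → Δ(αL) = 2.5711×10⁻⁵ m/K
ΔT = 7.50×10⁻³ / 2.5711×10⁻⁵ = 291.704 K, so T = 23.0 + 291.704 = 314.704 °C

T = 314.7 °C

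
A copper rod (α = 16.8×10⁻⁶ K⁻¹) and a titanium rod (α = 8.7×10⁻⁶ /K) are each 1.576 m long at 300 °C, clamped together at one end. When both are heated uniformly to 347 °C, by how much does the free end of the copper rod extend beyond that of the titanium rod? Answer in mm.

ΔT = 47 K
copper: ΔL = 16.8×10⁻⁶ × 1.576 m × 47 = 1.2444×10⁻³ m = 1.2444 mm
titanium: ΔL = 8.7×10⁻⁶ × 1.576 m × 47 = 6.4443×10⁻⁴ m = 0.64443 mm
difference = 1.2444 − 0.64443 = 0.59997 mm

0.600 mm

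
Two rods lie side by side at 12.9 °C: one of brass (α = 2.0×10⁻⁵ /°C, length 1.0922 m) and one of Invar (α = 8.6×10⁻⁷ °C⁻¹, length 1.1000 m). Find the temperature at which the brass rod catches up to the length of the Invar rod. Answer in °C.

T = 386.1 °C

Equal length when α₁L₁ΔT − α₂L₂ΔT = L₂ − L₁ = 7.80×10⁻³ m
α₁L₁ = 2.1844×10⁻⁵, α₂L₂ = 9.460×10⁻⁷ → Δ(αL) = 2.0898×10⁻⁵ m/K
ΔT = 7.80×10⁻³ / 2.0898×10⁻⁵ = 373.241 K, so T = 12.9 + 373.241 = 386.141 °C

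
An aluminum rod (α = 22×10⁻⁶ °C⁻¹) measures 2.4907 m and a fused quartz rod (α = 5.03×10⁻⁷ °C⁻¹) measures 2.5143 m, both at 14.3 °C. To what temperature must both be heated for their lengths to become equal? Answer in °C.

T = 455.2 °C

L₁(1 + α₁ΔT) = L₂(1 + α₂ΔT) ⇒ ΔT = (L₂ − L₁)/(α₁L₁ − α₂L₂)
L₂ − L₁ = 2.5143 − 2.4907 = 2.36×10⁻² m
α₁L₁ − α₂L₂ = 22×10⁻⁶×2.4907 − 5.03×10⁻⁷×2.5143 = 5.35307071×10⁻⁵ m/K
ΔT = 2.36×10⁻² / 5.35307071×10⁻⁵ = 440.868 K
T = 14.3 + 440.868 = 455.168 °C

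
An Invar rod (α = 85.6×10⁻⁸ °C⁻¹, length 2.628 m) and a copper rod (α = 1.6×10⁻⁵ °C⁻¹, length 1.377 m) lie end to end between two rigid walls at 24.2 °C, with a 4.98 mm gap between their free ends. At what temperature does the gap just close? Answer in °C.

T = 229 °C

α₁L₁ = 2.249568×10⁻⁶ m/K, α₂L₂ = 2.2032×10⁻⁵ m/K → total 2.4281568×10⁻⁵ m/K
ΔT = g/(α₁L₁+α₂L₂) = 4.98×10⁻³ / 2.4281568×10⁻⁵ = 205.09 K
T = 24.2 + 205.09 = 229.29 °C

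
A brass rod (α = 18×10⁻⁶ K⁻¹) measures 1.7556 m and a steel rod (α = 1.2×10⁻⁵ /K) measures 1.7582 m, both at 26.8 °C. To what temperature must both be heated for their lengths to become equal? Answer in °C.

Equal length when α₁L₁ΔT − α₂L₂ΔT = L₂ − L₁ = 2.60×10⁻³ m
α₁L₁ = 3.16008×10⁻⁵, α₂L₂ = 2.10984×10⁻⁵ → Δ(αL) = 1.05024×10⁻⁵ m/K
ΔT = 2.60×10⁻³ / 1.05024×10⁻⁵ = 247.562 K, so T = 26.8 + 247.562 = 274.362 °C

T = 274.4 °C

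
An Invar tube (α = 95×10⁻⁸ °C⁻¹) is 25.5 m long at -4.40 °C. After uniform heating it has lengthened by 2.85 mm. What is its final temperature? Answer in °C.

T = 113 °C

ΔL = αL₀ΔT ⇒ ΔT = ΔL / (αL₀)
ΔT = 2.85×10⁻³ m / (95×10⁻⁸ × 25.5 m) = 117.65 K
T = -4.40 + 117.65 = 113.25 °C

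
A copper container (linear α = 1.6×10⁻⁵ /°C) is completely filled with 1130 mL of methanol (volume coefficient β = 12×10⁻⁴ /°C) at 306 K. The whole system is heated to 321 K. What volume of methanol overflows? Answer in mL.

The container also expands: β_container ≈ 3α = 4.8×10⁻⁵ /K
Net overflow = V₀(β_liq − 3α_cont)ΔT
β − 3α = 1.20×10⁻³ − 4.8×10⁻⁵ = 1.152×10⁻³ /K; ΔT = 15 K
ΔV = 1130 × 1.152×10⁻³ × 15 = 19.5 mL

19.5 mL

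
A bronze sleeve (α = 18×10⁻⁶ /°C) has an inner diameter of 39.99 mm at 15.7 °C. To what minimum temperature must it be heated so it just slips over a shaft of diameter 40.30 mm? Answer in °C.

Required Δd = 40.30 − 39.99 = 0.31 mm
Δd = αd₀ΔT ⇒ ΔT = Δd/(αd₀) = 0.31 / (18×10⁻⁶ × 39.99) = 430.66 K
T_min = 15.7 + 430.66 = 446.36 °C

T = 446 °C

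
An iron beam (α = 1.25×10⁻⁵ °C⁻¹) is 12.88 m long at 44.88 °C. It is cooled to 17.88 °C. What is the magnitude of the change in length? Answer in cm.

|ΔT| = |17.88 − 44.88| = 27.00 K
ΔL = αL₀ΔT = (1.25×10⁻⁵)(12.88)(27.00) = 4.35×10⁻³ m

ΔL = 0.435 cm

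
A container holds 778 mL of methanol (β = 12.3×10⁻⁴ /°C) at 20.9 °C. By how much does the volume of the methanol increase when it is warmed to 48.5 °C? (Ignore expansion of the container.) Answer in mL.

|ΔT| = |48.5 − 20.9| = 27.6 K
ΔV = βV₀ΔT = (12.3×10⁻⁴)(778)(27.6) = 26.4 mL

ΔV = 26.4 mL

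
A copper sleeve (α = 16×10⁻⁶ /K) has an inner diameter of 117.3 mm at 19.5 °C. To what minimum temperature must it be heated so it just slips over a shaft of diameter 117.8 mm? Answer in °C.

T = 286 °C

Required Δd = 117.8 − 117.3 = 0.5 mm
Δd = αd₀ΔT ⇒ ΔT = Δd/(αd₀) = 0.5 / (16×10⁻⁶ × 117.3) = 266.41 K
T_min = 19.5 + 266.41 = 285.91 °C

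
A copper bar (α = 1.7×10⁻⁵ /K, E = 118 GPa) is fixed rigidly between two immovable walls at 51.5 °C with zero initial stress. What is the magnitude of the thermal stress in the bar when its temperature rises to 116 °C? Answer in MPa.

σ = 129 MPa

Fully constrained: the free strain ε = αΔT is blocked, so σ = Eε = EαΔT.
|ΔT| = 64.5 K
σ = 118×10⁹ × 1.7×10⁻⁵ × 64.5 = 1.29×10⁸ Pa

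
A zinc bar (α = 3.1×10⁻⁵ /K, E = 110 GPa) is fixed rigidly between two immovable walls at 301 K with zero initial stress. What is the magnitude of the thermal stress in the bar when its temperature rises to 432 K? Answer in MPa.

Fully constrained: the free strain ε = αΔT is blocked, so σ = Eε = EαΔT.
|ΔT| = 131 K
σ = 110×10⁹ × 3.1×10⁻⁵ × 131 = 4.47×10⁸ Pa

σ = 447 MPa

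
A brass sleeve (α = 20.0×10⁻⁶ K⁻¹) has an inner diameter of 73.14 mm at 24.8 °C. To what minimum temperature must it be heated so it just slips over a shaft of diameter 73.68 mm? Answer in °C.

Required Δd = 73.68 − 73.14 = 0.54 mm
Δd = αd₀ΔT ⇒ ΔT = Δd/(αd₀) = 0.54 / (20.0×10⁻⁶ × 73.14) = 369.16 K
T_min = 24.8 + 369.16 = 393.96 °C

T = 394 °C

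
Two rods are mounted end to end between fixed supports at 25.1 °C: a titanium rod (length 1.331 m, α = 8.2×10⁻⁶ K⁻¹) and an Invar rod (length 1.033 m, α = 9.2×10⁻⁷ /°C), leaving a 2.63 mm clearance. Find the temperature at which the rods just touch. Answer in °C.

α₁L₁ = 1.09142×10⁻⁵ m/K, α₂L₂ = 9.5036×10⁻⁷ m/K → total 1.186456×10⁻⁵ m/K
ΔT = g/(α₁L₁+α₂L₂) = 2.63×10⁻³ / 1.186456×10⁻⁵ = 221.67 K
T = 25.1 + 221.67 = 246.77 °C

T = 247 °C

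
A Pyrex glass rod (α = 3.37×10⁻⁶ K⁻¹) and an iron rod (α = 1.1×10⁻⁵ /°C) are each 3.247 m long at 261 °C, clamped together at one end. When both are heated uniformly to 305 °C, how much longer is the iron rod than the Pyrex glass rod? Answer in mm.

1.09 mm

ΔT = 44 K
Pyrex glass: ΔL = 3.37×10⁻⁶ × 3.247 m × 44 = 4.8147×10⁻⁴ m = 0.48147 mm
iron: ΔL = 1.1×10⁻⁵ × 3.247 m × 44 = 1.5715×10⁻³ m = 1.5715 mm
difference = 1.5715 − 0.48147 = 1.09003 mm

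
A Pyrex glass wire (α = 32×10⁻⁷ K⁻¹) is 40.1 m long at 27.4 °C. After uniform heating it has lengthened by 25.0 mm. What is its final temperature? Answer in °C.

ΔL = αL₀ΔT ⇒ ΔT = ΔL / (αL₀)
ΔT = 25.0×10⁻³ m / (32×10⁻⁷ × 40.1 m) = 194.83 K
T = 27.4 + 194.83 = 222.23 °C

T = 222 °C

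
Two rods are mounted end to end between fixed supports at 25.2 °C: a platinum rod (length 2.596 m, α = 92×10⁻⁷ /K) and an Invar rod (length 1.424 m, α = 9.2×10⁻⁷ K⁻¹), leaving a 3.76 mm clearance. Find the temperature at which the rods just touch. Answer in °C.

Gap closes when ΔL₁ + ΔL₂ = 3.76 mm = 3.76×10⁻³ m
(α₁L₁ + α₂L₂)ΔT = g
α₁L₁ + α₂L₂ = 92×10⁻⁷×2.596 + 9.2×10⁻⁷×1.424 = 2.519328×10⁻⁵ m/K
ΔT = 3.76×10⁻³ / 2.519328×10⁻⁵ = 149.25 K
T = 25.2 + 149.25 = 174.45 °C

T = 174 °C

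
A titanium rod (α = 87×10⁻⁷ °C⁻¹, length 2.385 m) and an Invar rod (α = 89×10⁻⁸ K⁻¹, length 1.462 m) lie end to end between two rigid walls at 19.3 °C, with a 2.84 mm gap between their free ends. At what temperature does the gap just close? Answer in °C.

α₁L₁ = 2.07495×10⁻⁵ m/K, α₂L₂ = 1.30118×10⁻⁶ m/K → total 2.205068×10⁻⁵ m/K
ΔT = g/(α₁L₁+α₂L₂) = 2.84×10⁻³ / 2.205068×10⁻⁵ = 128.79 K
T = 19.3 + 128.79 = 148.09 °C

T = 148 °C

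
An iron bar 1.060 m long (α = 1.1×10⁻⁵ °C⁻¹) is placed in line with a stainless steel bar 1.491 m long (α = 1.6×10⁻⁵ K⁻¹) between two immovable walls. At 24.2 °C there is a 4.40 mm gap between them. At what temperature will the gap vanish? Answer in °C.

α₁L₁ = 1.166×10⁻⁵ m/K, α₂L₂ = 2.3856×10⁻⁵ m/K → total 3.5516×10⁻⁵ m/K
ΔT = g/(α₁L₁+α₂L₂) = 4.40×10⁻³ / 3.5516×10⁻⁵ = 123.89 K
T = 24.2 + 123.89 = 148.09 °C

T = 148 °C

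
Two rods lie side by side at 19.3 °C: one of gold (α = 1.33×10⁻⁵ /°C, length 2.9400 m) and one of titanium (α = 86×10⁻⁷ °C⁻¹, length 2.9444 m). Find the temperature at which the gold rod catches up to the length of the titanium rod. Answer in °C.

T = 338.6 °C

Equal length when α₁L₁ΔT − α₂L₂ΔT = L₂ − L₁ = 4.40×10⁻³ m
α₁L₁ = 3.9102×10⁻⁵, α₂L₂ = 2.532184×10⁻⁵ → Δ(αL) = 1.378016×10⁻⁵ m/K
ΔT = 4.40×10⁻³ / 1.378016×10⁻⁵ = 319.300 K, so T = 19.3 + 319.300 = 338.600 °C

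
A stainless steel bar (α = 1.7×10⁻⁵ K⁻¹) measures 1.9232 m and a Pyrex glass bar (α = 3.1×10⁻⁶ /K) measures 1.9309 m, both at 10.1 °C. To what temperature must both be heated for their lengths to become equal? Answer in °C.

L₁(1 + α₁ΔT) = L₂(1 + α₂ΔT) ⇒ ΔT = (L₂ − L₁)/(α₁L₁ − α₂L₂)
L₂ − L₁ = 1.9309 − 1.9232 = 7.70×10⁻³ m
α₁L₁ − α₂L₂ = 1.7×10⁻⁵×1.9232 − 3.1×10⁻⁶×1.9309 = 2.670861×10⁻⁵ m/K
ΔT = 7.70×10⁻³ / 2.670861×10⁻⁵ = 288.297 K
T = 10.1 + 288.297 = 298.397 °C

T = 298.4 °C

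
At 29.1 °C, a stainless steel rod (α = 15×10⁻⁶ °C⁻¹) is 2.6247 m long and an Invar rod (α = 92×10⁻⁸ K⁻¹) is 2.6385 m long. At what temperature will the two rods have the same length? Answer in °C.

T = 402.6 °C

Equal length when α₁L₁ΔT − α₂L₂ΔT = L₂ − L₁ = 1.38×10⁻² m
α₁L₁ = 3.93705×10⁻⁵, α₂L₂ = 2.42742×10⁻⁶ → Δ(αL) = 3.694308×10⁻⁵ m/K
ΔT = 1.38×10⁻² / 3.694308×10⁻⁵ = 373.548 K, so T = 29.1 + 373.548 = 402.648 °C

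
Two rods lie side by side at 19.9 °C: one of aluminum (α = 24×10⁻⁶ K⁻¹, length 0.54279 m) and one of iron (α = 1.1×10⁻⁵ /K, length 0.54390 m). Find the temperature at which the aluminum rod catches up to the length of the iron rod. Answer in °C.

L₁(1 + α₁ΔT) = L₂(1 + α₂ΔT) ⇒ ΔT = (L₂ − L₁)/(α₁L₁ − α₂L₂)
L₂ − L₁ = 0.54390 − 0.54279 = 1.11×10⁻³ m
α₁L₁ − α₂L₂ = 24×10⁻⁶×0.54279 − 1.1×10⁻⁵×0.54390 = 7.04406×10⁻⁶ m/K
ΔT = 1.11×10⁻³ / 7.04406×10⁻⁶ = 157.580 K
T = 19.9 + 157.580 = 177.480 °C

T = 177.5 °C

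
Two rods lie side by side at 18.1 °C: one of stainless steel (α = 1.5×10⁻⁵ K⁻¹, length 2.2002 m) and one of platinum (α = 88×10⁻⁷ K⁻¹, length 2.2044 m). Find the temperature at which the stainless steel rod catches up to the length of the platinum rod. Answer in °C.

L₁(1 + α₁ΔT) = L₂(1 + α₂ΔT) ⇒ ΔT = (L₂ − L₁)/(α₁L₁ − α₂L₂)
L₂ − L₁ = 2.2044 − 2.2002 = 4.20×10⁻³ m
α₁L₁ − α₂L₂ = 1.5×10⁻⁵×2.2002 − 88×10⁻⁷×2.2044 = 1.360428×10⁻⁵ m/K
ΔT = 4.20×10⁻³ / 1.360428×10⁻⁵ = 308.726 K
T = 18.1 + 308.726 = 326.826 °C

T = 326.8 °C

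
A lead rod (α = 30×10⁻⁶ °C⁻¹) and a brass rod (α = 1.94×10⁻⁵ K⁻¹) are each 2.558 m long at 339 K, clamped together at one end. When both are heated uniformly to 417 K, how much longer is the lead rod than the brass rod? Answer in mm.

2.11 mm

ΔT = 78 K
lead: ΔL = 30×10⁻⁶ × 2.558 m × 78 = 5.9857×10⁻³ m = 5.9857 mm
brass: ΔL = 1.94×10⁻⁵ × 2.558 m × 78 = 3.8708×10⁻³ m = 3.8708 mm
difference = 5.9857 − 3.8708 = 2.1149 mm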